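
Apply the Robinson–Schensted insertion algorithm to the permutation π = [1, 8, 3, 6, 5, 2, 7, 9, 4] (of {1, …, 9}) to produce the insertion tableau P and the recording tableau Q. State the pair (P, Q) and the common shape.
P = [1, 2, 4, 7, 9] / [3, 5] / [6] / [8];  Q = [1, 2, 4, 7, 8] / [3, 9] / [5] / [6];  common shape = (5, 2, 1, 1)

Row-insert the values π_1, π_2, … into P one at a time, bumping the leftmost entry strictly greater than the inserted value down to the next row. The recording tableau Q records, in position (i, j), the step at which that cell was added to P.
  Insert 1 (step 1): P = [1];  Q = [1]
  Insert 8 (step 2): P = [1, 8];  Q = [1, 2]
  Insert 3 (step 3): P = [1, 3] / [8];  Q = [1, 2] / [3]
  Insert 6 (step 4): P = [1, 3, 6] / [8];  Q = [1, 2, 4] / [3]
  Insert 5 (step 5): P = [1, 3, 5] / [6] / [8];  Q = [1, 2, 4] / [3] / [5]
  Insert 2 (step 6): P = [1, 2, 5] / [3] / [6] / [8];  Q = [1, 2, 4] / [3] / [5] / [6]
  Insert 7 (step 7): P = [1, 2, 5, 7] / [3] / [6] / [8];  Q = [1, 2, 4, 7] / [3] / [5] / [6]
  Insert 9 (step 8): P = [1, 2, 5, 7, 9] / [3] / [6] / [8];  Q = [1, 2, 4, 7, 8] / [3] / [5] / [6]
  Insert 4 (step 9): P = [1, 2, 4, 7, 9] / [3, 5] / [6] / [8];  Q = [1, 2, 4, 7, 8] / [3, 9] / [5] / [6]
Final shape: (5, 2, 1, 1).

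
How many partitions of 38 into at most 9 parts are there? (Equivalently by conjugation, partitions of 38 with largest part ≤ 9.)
p(38, parts ≤ 9) = 10156

Use the recurrence p(n, m) = p(n, m−1) + p(n−m, m): either the largest part is < m (count p(n, m−1)) or the largest part is exactly m (remove one copy of m, count p(n−m, m)). With p(0, ·) = 1 this gives p(38, parts ≤ 9) = 10156. (By conjugating Young diagrams, this also counts partitions of 38 into at most 9 parts.)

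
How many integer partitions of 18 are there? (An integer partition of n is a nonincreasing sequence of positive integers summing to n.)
p(18) = 385

Compute p(n) via the recurrence p(n, m) = p(n, m−1) + p(n−m, m), where p(n, m) counts partitions of n with all parts ≤ m and p(n) = p(n, n). The base cases are p(0, m) = 1 and p(n, 0) = 0 for n > 0. Filling the table yields p(18) = 385. (Euler's pentagonal recurrence is an alternative.)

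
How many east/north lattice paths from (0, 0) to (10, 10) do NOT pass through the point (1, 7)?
Number of paths = 182996

Total paths from (0, 0) to (10, 10): C(20, 10) = 184756. Paths through (1, 7): (paths (0, 0) → (1, 7)) × (paths (1, 7) → (10, 10)) = C(8, 1) · C(12, 9) = 8 · 220 = 1760. Avoidance count = 184756 − 1760 = 182996.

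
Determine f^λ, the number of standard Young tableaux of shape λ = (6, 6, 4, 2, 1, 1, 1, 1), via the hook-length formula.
# SYT of shape (6, 6, 4, 2, 1, 1, 1, 1) = 1723560300

Hook-length formula: f^λ = n! / Π hook(c), product over all cells c of the Young diagram. For λ = (6, 6, 4, 2, 1, 1, 1, 1), n = 22 boxes. Hook lengths by row (left-to-right, top-to-bottom): [13, 8, 6, 5, 3, 2]; [12, 7, 5, 4, 2, 1]; [9, 4, 2, 1]; [6, 1]; [4]; [3]; [2]; [1]. Product of hooks = 652138905600. So f^λ = 22! / 652138905600 = 1124000727777607680000 / 652138905600 = 1723560300.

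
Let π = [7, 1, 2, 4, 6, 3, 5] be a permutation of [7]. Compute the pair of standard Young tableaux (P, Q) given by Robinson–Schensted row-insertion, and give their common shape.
P = [1, 2, 3, 5] / [4, 6] / [7];  Q = [1, 3, 4, 5] / [2, 7] / [6];  common shape = (4, 2, 1)

Row-insert the values π_1, π_2, … into P one at a time, bumping the leftmost entry strictly greater than the inserted value down to the next row. The recording tableau Q records, in position (i, j), the step at which that cell was added to P.
  Insert 7 (step 1): P = [7];  Q = [1]
  Insert 1 (step 2): P = [1] / [7];  Q = [1] / [2]
  Insert 2 (step 3): P = [1, 2] / [7];  Q = [1, 3] / [2]
  Insert 4 (step 4): P = [1, 2, 4] / [7];  Q = [1, 3, 4] / [2]
  Insert 6 (step 5): P = [1, 2, 4, 6] / [7];  Q = [1, 3, 4, 5] / [2]
  Insert 3 (step 6): P = [1, 2, 3, 6] / [4] / [7];  Q = [1, 3, 4, 5] / [2] / [6]
  Insert 5 (step 7): P = [1, 2, 3, 5] / [4, 6] / [7];  Q = [1, 3, 4, 5] / [2, 7] / [6]
Final shape: (4, 2, 1).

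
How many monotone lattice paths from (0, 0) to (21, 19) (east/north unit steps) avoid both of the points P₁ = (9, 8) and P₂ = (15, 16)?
Number of paths = 79300261960

Inclusion–exclusion. Total paths: C(40, 21) = 131282408400. Through P₁: C(17, 9)·C(23, 12) = 32869016180. Through P₂: C(31, 15)·C(9, 6) = 25245376380. Since P₁ is strictly southwest of P₂, a monotone path through both must visit P₁ then P₂; paths through both = C(17, 9)·C(14, 6)·C(9, 6) = 6132246120. Avoid both = 131282408400 − 32869016180 − 25245376380 + 6132246120 = 79300261960.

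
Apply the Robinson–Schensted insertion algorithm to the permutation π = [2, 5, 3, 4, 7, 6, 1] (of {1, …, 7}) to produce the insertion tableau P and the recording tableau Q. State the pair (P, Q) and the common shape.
P = [1, 3, 4, 6] / [2, 7] / [5];  Q = [1, 2, 4, 5] / [3, 6] / [7];  common shape = (4, 2, 1)

Row-insert the values π_1, π_2, … into P one at a time, bumping the leftmost entry strictly greater than the inserted value down to the next row. The recording tableau Q records, in position (i, j), the step at which that cell was added to P.
  Insert 2 (step 1): P = [2];  Q = [1]
  Insert 5 (step 2): P = [2, 5];  Q = [1, 2]
  Insert 3 (step 3): P = [2, 3] / [5];  Q = [1, 2] / [3]
  Insert 4 (step 4): P = [2, 3, 4] / [5];  Q = [1, 2, 4] / [3]
  Insert 7 (step 5): P = [2, 3, 4, 7] / [5];  Q = [1, 2, 4, 5] / [3]
  Insert 6 (step 6): P = [2, 3, 4, 6] / [5, 7];  Q = [1, 2, 4, 5] / [3, 6]
  Insert 1 (step 7): P = [1, 3, 4, 6] / [2, 7] / [5];  Q = [1, 2, 4, 5] / [3, 6] / [7]
Final shape: (4, 2, 1).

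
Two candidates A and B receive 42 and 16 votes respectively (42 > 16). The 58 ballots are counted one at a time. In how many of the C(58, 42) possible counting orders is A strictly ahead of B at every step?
Strict-lead orderings = 35844219876465

Total orderings of the 58 votes with 42 for A: C(58, 42) = 79960182801345. By the Bertrand ballot formula (Cycle Lemma / reflection principle), the number of orderings in which A is strictly ahead of B throughout is (p − q)/(p + q) · C(p + q, p) = (42 − 16)/(42 + 16) · 79960182801345 = 35844219876465.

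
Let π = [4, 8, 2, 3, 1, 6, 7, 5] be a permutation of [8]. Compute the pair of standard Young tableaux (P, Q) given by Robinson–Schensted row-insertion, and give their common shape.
P = [1, 3, 5, 7] / [2, 6] / [4, 8];  Q = [1, 2, 6, 7] / [3, 4] / [5, 8];  common shape = (4, 2, 2)

Row-insert the values π_1, π_2, … into P one at a time, bumping the leftmost entry strictly greater than the inserted value down to the next row. The recording tableau Q records, in position (i, j), the step at which that cell was added to P.
  Insert 4 (step 1): P = [4];  Q = [1]
  Insert 8 (step 2): P = [4, 8];  Q = [1, 2]
  Insert 2 (step 3): P = [2, 8] / [4];  Q = [1, 2] / [3]
  Insert 3 (step 4): P = [2, 3] / [4, 8];  Q = [1, 2] / [3, 4]
  Insert 1 (step 5): P = [1, 3] / [2, 8] / [4];  Q = [1, 2] / [3, 4] / [5]
  Insert 6 (step 6): P = [1, 3, 6] / [2, 8] / [4];  Q = [1, 2, 6] / [3, 4] / [5]
  Insert 7 (step 7): P = [1, 3, 6, 7] / [2, 8] / [4];  Q = [1, 2, 6, 7] / [3, 4] / [5]
  Insert 5 (step 8): P = [1, 3, 5, 7] / [2, 6] / [4, 8];  Q = [1, 2, 6, 7] / [3, 4] / [5, 8]
Final shape: (4, 2, 2).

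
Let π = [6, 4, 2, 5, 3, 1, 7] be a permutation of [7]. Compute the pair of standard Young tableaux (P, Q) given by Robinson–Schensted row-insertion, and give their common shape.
P = [1, 3, 7] / [2, 5] / [4] / [6];  Q = [1, 4, 7] / [2, 5] / [3] / [6];  common shape = (3, 2, 1, 1)

Row-insert the values π_1, π_2, … into P one at a time, bumping the leftmost entry strictly greater than the inserted value down to the next row. The recording tableau Q records, in position (i, j), the step at which that cell was added to P.
  Insert 6 (step 1): P = [6];  Q = [1]
  Insert 4 (step 2): P = [4] / [6];  Q = [1] / [2]
  Insert 2 (step 3): P = [2] / [4] / [6];  Q = [1] / [2] / [3]
  Insert 5 (step 4): P = [2, 5] / [4] / [6];  Q = [1, 4] / [2] / [3]
  Insert 3 (step 5): P = [2, 3] / [4, 5] / [6];  Q = [1, 4] / [2, 5] / [3]
  Insert 1 (step 6): P = [1, 3] / [2, 5] / [4] / [6];  Q = [1, 4] / [2, 5] / [3] / [6]
  Insert 7 (step 7): P = [1, 3, 7] / [2, 5] / [4] / [6];  Q = [1, 4, 7] / [2, 5] / [3] / [6]
Final shape: (3, 2, 1, 1).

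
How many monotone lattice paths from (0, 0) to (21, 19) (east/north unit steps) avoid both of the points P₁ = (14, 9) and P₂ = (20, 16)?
Number of paths = 91767401000

Inclusion–exclusion. Total paths: C(40, 21) = 131282408400. Through P₁: C(23, 14)·C(17, 7) = 15892711120. Through P₂: C(36, 20)·C(4, 1) = 29231488440. Since P₁ is strictly southwest of P₂, a monotone path through both must visit P₁ then P₂; paths through both = C(23, 14)·C(13, 6)·C(4, 1) = 5609192160. Avoid both = 131282408400 − 15892711120 − 29231488440 + 5609192160 = 91767401000.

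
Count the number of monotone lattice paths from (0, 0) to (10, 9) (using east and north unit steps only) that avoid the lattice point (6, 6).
Number of paths = 60038

Total paths from (0, 0) to (10, 9): C(19, 10) = 92378. Paths through (6, 6): (paths (0, 0) → (6, 6)) × (paths (6, 6) → (10, 9)) = C(12, 6) · C(7, 4) = 924 · 35 = 32340. Avoidance count = 92378 − 32340 = 60038.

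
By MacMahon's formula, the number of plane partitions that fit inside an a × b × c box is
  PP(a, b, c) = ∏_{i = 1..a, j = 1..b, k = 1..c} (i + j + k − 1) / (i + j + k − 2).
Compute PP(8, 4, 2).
PP(8, 4, 2) = 70785

Evaluate the triple product over i = 1..8, j = 1..4, k = 1..2. The factors are (2/1) · (3/2) · (3/2) · (4/3) · (4/3) · (5/4) · (5/4) · (6/5) · … (64 factors total). The numerators and denominators telescope so the product is an integer; carrying out the multiplication exactly gives PP(8, 4, 2) = 70785.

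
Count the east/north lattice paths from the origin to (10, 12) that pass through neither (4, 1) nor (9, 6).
Number of paths = 558551

Inclusion–exclusion. Total paths: C(22, 10) = 646646. Through P₁: C(5, 4)·C(17, 6) = 61880. Through P₂: C(15, 9)·C(7, 1) = 35035. Since P₁ is strictly southwest of P₂, a monotone path through both must visit P₁ then P₂; paths through both = C(5, 4)·C(10, 5)·C(7, 1) = 8820. Avoid both = 646646 − 61880 − 35035 + 8820 = 558551.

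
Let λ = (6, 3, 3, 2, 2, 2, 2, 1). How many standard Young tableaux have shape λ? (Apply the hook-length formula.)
# SYT of shape (6, 3, 3, 2, 2, 2, 2, 1) = 189924000

Hook-length formula: f^λ = n! / Π hook(c), product over all cells c of the Young diagram. For λ = (6, 3, 3, 2, 2, 2, 2, 1), n = 21 boxes. Hook lengths by row (left-to-right, top-to-bottom): [13, 11, 6, 3, 2, 1]; [9, 7, 2]; [8, 6, 1]; [6, 4]; [5, 3]; [4, 2]; [3, 1]; [1]. Product of hooks = 269007298560. So f^λ = 21! / 269007298560 = 51090942171709440000 / 269007298560 = 189924000.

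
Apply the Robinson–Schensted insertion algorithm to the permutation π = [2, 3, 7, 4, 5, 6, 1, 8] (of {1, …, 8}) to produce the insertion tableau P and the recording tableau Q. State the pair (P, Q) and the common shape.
P = [1, 3, 4, 5, 6, 8] / [2] / [7];  Q = [1, 2, 3, 5, 6, 8] / [4] / [7];  common shape = (6, 1, 1)

Row-insert the values π_1, π_2, … into P one at a time, bumping the leftmost entry strictly greater than the inserted value down to the next row. The recording tableau Q records, in position (i, j), the step at which that cell was added to P.
  Insert 2 (step 1): P = [2];  Q = [1]
  Insert 3 (step 2): P = [2, 3];  Q = [1, 2]
  Insert 7 (step 3): P = [2, 3, 7];  Q = [1, 2, 3]
  Insert 4 (step 4): P = [2, 3, 4] / [7];  Q = [1, 2, 3] / [4]
  Insert 5 (step 5): P = [2, 3, 4, 5] / [7];  Q = [1, 2, 3, 5] / [4]
  Insert 6 (step 6): P = [2, 3, 4, 5, 6] / [7];  Q = [1, 2, 3, 5, 6] / [4]
  Insert 1 (step 7): P = [1, 3, 4, 5, 6] / [2] / [7];  Q = [1, 2, 3, 5, 6] / [4] / [7]
  Insert 8 (step 8): P = [1, 3, 4, 5, 6, 8] / [2] / [7];  Q = [1, 2, 3, 5, 6, 8] / [4] / [7]
Final shape: (6, 1, 1).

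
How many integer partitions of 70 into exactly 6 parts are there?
p(70, 6 parts) = 26207

Partitions of n into exactly k parts are in bijection with partitions of n − k into at most k parts (subtract 1 from each part). So p(70, exactly 6) = p(64, parts ≤ 6). Computing via the recurrence p(m, j) = p(m, j−1) + p(m−j, j) gives 26207.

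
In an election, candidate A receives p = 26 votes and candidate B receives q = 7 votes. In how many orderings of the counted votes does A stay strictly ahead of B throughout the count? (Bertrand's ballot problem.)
Strict-lead orderings = 2459664

Total orderings of the 33 votes with 26 for A: C(33, 26) = 4272048. By the Bertrand ballot formula (Cycle Lemma / reflection principle), the number of orderings in which A is strictly ahead of B throughout is (p − q)/(p + q) · C(p + q, p) = (26 − 7)/(26 + 7) · 4272048 = 2459664.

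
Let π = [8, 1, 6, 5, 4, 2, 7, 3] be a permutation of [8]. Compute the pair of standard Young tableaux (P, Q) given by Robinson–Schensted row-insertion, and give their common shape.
P = [1, 2, 3] / [4, 7] / [5] / [6] / [8];  Q = [1, 3, 7] / [2, 8] / [4] / [5] / [6];  common shape = (3, 2, 1, 1, 1)

Row-insert the values π_1, π_2, … into P one at a time, bumping the leftmost entry strictly greater than the inserted value down to the next row. The recording tableau Q records, in position (i, j), the step at which that cell was added to P.
  Insert 8 (step 1): P = [8];  Q = [1]
  Insert 1 (step 2): P = [1] / [8];  Q = [1] / [2]
  Insert 6 (step 3): P = [1, 6] / [8];  Q = [1, 3] / [2]
  Insert 5 (step 4): P = [1, 5] / [6] / [8];  Q = [1, 3] / [2] / [4]
  Insert 4 (step 5): P = [1, 4] / [5] / [6] / [8];  Q = [1, 3] / [2] / [4] / [5]
  Insert 2 (step 6): P = [1, 2] / [4] / [5] / [6] / [8];  Q = [1, 3] / [2] / [4] / [5] / [6]
  Insert 7 (step 7): P = [1, 2, 7] / [4] / [5] / [6] / [8];  Q = [1, 3, 7] / [2] / [4] / [5] / [6]
  Insert 3 (step 8): P = [1, 2, 3] / [4, 7] / [5] / [6] / [8];  Q = [1, 3, 7] / [2, 8] / [4] / [5] / [6]
Final shape: (3, 2, 1, 1, 1).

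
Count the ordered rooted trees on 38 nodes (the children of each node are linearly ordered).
C_37 = 45950804324621742364

These ordered rooted trees are counted by the Catalan number C_n = (1/(n + 1)) · C(2n, n). For n = 37: C_37 = (1/38) · C(74, 37) = 1746130564335626209832/38 = 45950804324621742364.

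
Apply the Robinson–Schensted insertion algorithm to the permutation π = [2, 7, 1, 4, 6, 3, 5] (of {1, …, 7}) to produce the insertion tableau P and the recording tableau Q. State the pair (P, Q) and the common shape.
P = [1, 3, 5] / [2, 4, 6] / [7];  Q = [1, 2, 5] / [3, 4, 7] / [6];  common shape = (3, 3, 1)

Row-insert the values π_1, π_2, … into P one at a time, bumping the leftmost entry strictly greater than the inserted value down to the next row. The recording tableau Q records, in position (i, j), the step at which that cell was added to P.
  Insert 2 (step 1): P = [2];  Q = [1]
  Insert 7 (step 2): P = [2, 7];  Q = [1, 2]
  Insert 1 (step 3): P = [1, 7] / [2];  Q = [1, 2] / [3]
  Insert 4 (step 4): P = [1, 4] / [2, 7];  Q = [1, 2] / [3, 4]
  Insert 6 (step 5): P = [1, 4, 6] / [2, 7];  Q = [1, 2, 5] / [3, 4]
  Insert 3 (step 6): P = [1, 3, 6] / [2, 4] / [7];  Q = [1, 2, 5] / [3, 4] / [6]
  Insert 5 (step 7): P = [1, 3, 5] / [2, 4, 6] / [7];  Q = [1, 2, 5] / [3, 4, 7] / [6]
Final shape: (3, 3, 1).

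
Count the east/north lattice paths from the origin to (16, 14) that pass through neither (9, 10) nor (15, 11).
Number of paths = 86619879

Inclusion–exclusion. Total paths: C(30, 16) = 145422675. Through P₁: C(19, 9)·C(11, 7) = 30484740. Through P₂: C(26, 15)·C(4, 1) = 30904640. Since P₁ is strictly southwest of P₂, a monotone path through both must visit P₁ then P₂; paths through both = C(19, 9)·C(7, 6)·C(4, 1) = 2586584. Avoid both = 145422675 − 30484740 − 30904640 + 2586584 = 86619879.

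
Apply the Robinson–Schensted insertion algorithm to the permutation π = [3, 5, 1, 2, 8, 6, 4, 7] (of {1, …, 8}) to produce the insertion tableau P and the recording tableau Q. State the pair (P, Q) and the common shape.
P = [1, 2, 4, 7] / [3, 5, 6] / [8];  Q = [1, 2, 5, 8] / [3, 4, 6] / [7];  common shape = (4, 3, 1)

Row-insert the values π_1, π_2, … into P one at a time, bumping the leftmost entry strictly greater than the inserted value down to the next row. The recording tableau Q records, in position (i, j), the step at which that cell was added to P.
  Insert 3 (step 1): P = [3];  Q = [1]
  Insert 5 (step 2): P = [3, 5];  Q = [1, 2]
  Insert 1 (step 3): P = [1, 5] / [3];  Q = [1, 2] / [3]
  Insert 2 (step 4): P = [1, 2] / [3, 5];  Q = [1, 2] / [3, 4]
  Insert 8 (step 5): P = [1, 2, 8] / [3, 5];  Q = [1, 2, 5] / [3, 4]
  Insert 6 (step 6): P = [1, 2, 6] / [3, 5, 8];  Q = [1, 2, 5] / [3, 4, 6]
  Insert 4 (step 7): P = [1, 2, 4] / [3, 5, 6] / [8];  Q = [1, 2, 5] / [3, 4, 6] / [7]
  Insert 7 (step 8): P = [1, 2, 4, 7] / [3, 5, 6] / [8];  Q = [1, 2, 5, 8] / [3, 4, 6] / [7]
Final shape: (4, 3, 1).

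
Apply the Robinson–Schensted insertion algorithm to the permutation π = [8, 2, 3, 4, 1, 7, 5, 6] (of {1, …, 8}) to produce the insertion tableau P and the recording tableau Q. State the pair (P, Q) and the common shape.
P = [1, 3, 4, 5, 6] / [2, 7] / [8];  Q = [1, 3, 4, 6, 8] / [2, 7] / [5];  common shape = (5, 2, 1)

Row-insert the values π_1, π_2, … into P one at a time, bumping the leftmost entry strictly greater than the inserted value down to the next row. The recording tableau Q records, in position (i, j), the step at which that cell was added to P.
  Insert 8 (step 1): P = [8];  Q = [1]
  Insert 2 (step 2): P = [2] / [8];  Q = [1] / [2]
  Insert 3 (step 3): P = [2, 3] / [8];  Q = [1, 3] / [2]
  Insert 4 (step 4): P = [2, 3, 4] / [8];  Q = [1, 3, 4] / [2]
  Insert 1 (step 5): P = [1, 3, 4] / [2] / [8];  Q = [1, 3, 4] / [2] / [5]
  Insert 7 (step 6): P = [1, 3, 4, 7] / [2] / [8];  Q = [1, 3, 4, 6] / [2] / [5]
  Insert 5 (step 7): P = [1, 3, 4, 5] / [2, 7] / [8];  Q = [1, 3, 4, 6] / [2, 7] / [5]
  Insert 6 (step 8): P = [1, 3, 4, 5, 6] / [2, 7] / [8];  Q = [1, 3, 4, 6, 8] / [2, 7] / [5]
Final shape: (5, 2, 1).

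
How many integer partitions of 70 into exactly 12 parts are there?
p(70, 12 parts) = 268079

Partitions of n into exactly k parts are in bijection with partitions of n − k into at most k parts (subtract 1 from each part). So p(70, exactly 12) = p(58, parts ≤ 12). Computing via the recurrence p(m, j) = p(m, j−1) + p(m−j, j) gives 268079.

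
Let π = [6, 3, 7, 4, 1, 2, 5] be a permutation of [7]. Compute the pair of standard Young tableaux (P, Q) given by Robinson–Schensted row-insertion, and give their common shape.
P = [1, 2, 5] / [3, 4] / [6, 7];  Q = [1, 3, 7] / [2, 4] / [5, 6];  common shape = (3, 2, 2)

Row-insert the values π_1, π_2, … into P one at a time, bumping the leftmost entry strictly greater than the inserted value down to the next row. The recording tableau Q records, in position (i, j), the step at which that cell was added to P.
  Insert 6 (step 1): P = [6];  Q = [1]
  Insert 3 (step 2): P = [3] / [6];  Q = [1] / [2]
  Insert 7 (step 3): P = [3, 7] / [6];  Q = [1, 3] / [2]
  Insert 4 (step 4): P = [3, 4] / [6, 7];  Q = [1, 3] / [2, 4]
  Insert 1 (step 5): P = [1, 4] / [3, 7] / [6];  Q = [1, 3] / [2, 4] / [5]
  Insert 2 (step 6): P = [1, 2] / [3, 4] / [6, 7];  Q = [1, 3] / [2, 4] / [5, 6]
  Insert 5 (step 7): P = [1, 2, 5] / [3, 4] / [6, 7];  Q = [1, 3, 7] / [2, 4] / [5, 6]
Final shape: (3, 2, 2).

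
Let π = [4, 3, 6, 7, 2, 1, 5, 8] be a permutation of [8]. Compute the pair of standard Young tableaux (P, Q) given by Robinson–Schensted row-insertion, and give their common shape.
P = [1, 5, 7, 8] / [2, 6] / [3] / [4];  Q = [1, 3, 4, 8] / [2, 7] / [5] / [6];  common shape = (4, 2, 1, 1)

Row-insert the values π_1, π_2, … into P one at a time, bumping the leftmost entry strictly greater than the inserted value down to the next row. The recording tableau Q records, in position (i, j), the step at which that cell was added to P.
  Insert 4 (step 1): P = [4];  Q = [1]
  Insert 3 (step 2): P = [3] / [4];  Q = [1] / [2]
  Insert 6 (step 3): P = [3, 6] / [4];  Q = [1, 3] / [2]
  Insert 7 (step 4): P = [3, 6, 7] / [4];  Q = [1, 3, 4] / [2]
  Insert 2 (step 5): P = [2, 6, 7] / [3] / [4];  Q = [1, 3, 4] / [2] / [5]
  Insert 1 (step 6): P = [1, 6, 7] / [2] / [3] / [4];  Q = [1, 3, 4] / [2] / [5] / [6]
  Insert 5 (step 7): P = [1, 5, 7] / [2, 6] / [3] / [4];  Q = [1, 3, 4] / [2, 7] / [5] / [6]
  Insert 8 (step 8): P = [1, 5, 7, 8] / [2, 6] / [3] / [4];  Q = [1, 3, 4, 8] / [2, 7] / [5] / [6]
Final shape: (4, 2, 1, 1).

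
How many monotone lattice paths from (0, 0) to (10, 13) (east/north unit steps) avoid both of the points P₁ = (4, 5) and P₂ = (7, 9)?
Number of paths = 519638

Inclusion–exclusion. Total paths: C(23, 10) = 1144066. Through P₁: C(9, 4)·C(14, 6) = 378378. Through P₂: C(16, 7)·C(7, 3) = 400400. Since P₁ is strictly southwest of P₂, a monotone path through both must visit P₁ then P₂; paths through both = C(9, 4)·C(7, 3)·C(7, 3) = 154350. Avoid both = 1144066 − 378378 − 400400 + 154350 = 519638.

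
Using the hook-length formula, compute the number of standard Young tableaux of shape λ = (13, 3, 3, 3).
# SYT of shape (13, 3, 3, 3) = 10669659

Hook-length formula: f^λ = n! / Π hook(c), product over all cells c of the Young diagram. For λ = (13, 3, 3, 3), n = 22 boxes. Hook lengths by row (left-to-right, top-to-bottom): [16, 15, 14, 10, 9, 8, 7, 6, 5, 4, 3, 2, 1]; [5, 4, 3]; [4, 3, 2]; [3, 2, 1]. Product of hooks = 105345515520000. So f^λ = 22! / 105345515520000 = 1124000727777607680000 / 105345515520000 = 10669659.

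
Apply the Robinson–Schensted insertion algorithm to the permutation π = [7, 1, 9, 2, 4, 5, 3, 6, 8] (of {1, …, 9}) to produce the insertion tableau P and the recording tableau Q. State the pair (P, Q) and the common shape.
P = [1, 2, 3, 5, 6, 8] / [4, 9] / [7];  Q = [1, 3, 5, 6, 8, 9] / [2, 4] / [7];  common shape = (6, 2, 1)

Row-insert the values π_1, π_2, … into P one at a time, bumping the leftmost entry strictly greater than the inserted value down to the next row. The recording tableau Q records, in position (i, j), the step at which that cell was added to P.
  Insert 7 (step 1): P = [7];  Q = [1]
  Insert 1 (step 2): P = [1] / [7];  Q = [1] / [2]
  Insert 9 (step 3): P = [1, 9] / [7];  Q = [1, 3] / [2]
  Insert 2 (step 4): P = [1, 2] / [7, 9];  Q = [1, 3] / [2, 4]
  Insert 4 (step 5): P = [1, 2, 4] / [7, 9];  Q = [1, 3, 5] / [2, 4]
  Insert 5 (step 6): P = [1, 2, 4, 5] / [7, 9];  Q = [1, 3, 5, 6] / [2, 4]
  Insert 3 (step 7): P = [1, 2, 3, 5] / [4, 9] / [7];  Q = [1, 3, 5, 6] / [2, 4] / [7]
  Insert 6 (step 8): P = [1, 2, 3, 5, 6] / [4, 9] / [7];  Q = [1, 3, 5, 6, 8] / [2, 4] / [7]
  Insert 8 (step 9): P = [1, 2, 3, 5, 6, 8] / [4, 9] / [7];  Q = [1, 3, 5, 6, 8, 9] / [2, 4] / [7]
Final shape: (6, 2, 1).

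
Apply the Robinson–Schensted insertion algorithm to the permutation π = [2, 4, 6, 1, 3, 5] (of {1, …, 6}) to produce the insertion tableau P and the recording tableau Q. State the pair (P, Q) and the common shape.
P = [1, 3, 5] / [2, 4, 6];  Q = [1, 2, 3] / [4, 5, 6];  common shape = (3, 3)

Row-insert the values π_1, π_2, … into P one at a time, bumping the leftmost entry strictly greater than the inserted value down to the next row. The recording tableau Q records, in position (i, j), the step at which that cell was added to P.
  Insert 2 (step 1): P = [2];  Q = [1]
  Insert 4 (step 2): P = [2, 4];  Q = [1, 2]
  Insert 6 (step 3): P = [2, 4, 6];  Q = [1, 2, 3]
  Insert 1 (step 4): P = [1, 4, 6] / [2];  Q = [1, 2, 3] / [4]
  Insert 3 (step 5): P = [1, 3, 6] / [2, 4];  Q = [1, 2, 3] / [4, 5]
  Insert 5 (step 6): P = [1, 3, 5] / [2, 4, 6];  Q = [1, 2, 3] / [4, 5, 6]
Final shape: (3, 3).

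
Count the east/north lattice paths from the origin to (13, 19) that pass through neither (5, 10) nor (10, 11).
Number of paths = 219145500

Inclusion–exclusion. Total paths: C(32, 13) = 347373600. Through P₁: C(15, 5)·C(17, 8) = 73002930. Through P₂: C(21, 10)·C(11, 3) = 58198140. Since P₁ is strictly southwest of P₂, a monotone path through both must visit P₁ then P₂; paths through both = C(15, 5)·C(6, 5)·C(11, 3) = 2972970. Avoid both = 347373600 − 73002930 − 58198140 + 2972970 = 219145500.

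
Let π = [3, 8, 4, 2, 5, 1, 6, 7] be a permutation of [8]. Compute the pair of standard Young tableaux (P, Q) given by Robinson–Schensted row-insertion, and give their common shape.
P = [1, 4, 5, 6, 7] / [2] / [3] / [8];  Q = [1, 2, 5, 7, 8] / [3] / [4] / [6];  common shape = (5, 1, 1, 1)

Row-insert the values π_1, π_2, … into P one at a time, bumping the leftmost entry strictly greater than the inserted value down to the next row. The recording tableau Q records, in position (i, j), the step at which that cell was added to P.
  Insert 3 (step 1): P = [3];  Q = [1]
  Insert 8 (step 2): P = [3, 8];  Q = [1, 2]
  Insert 4 (step 3): P = [3, 4] / [8];  Q = [1, 2] / [3]
  Insert 2 (step 4): P = [2, 4] / [3] / [8];  Q = [1, 2] / [3] / [4]
  Insert 5 (step 5): P = [2, 4, 5] / [3] / [8];  Q = [1, 2, 5] / [3] / [4]
  Insert 1 (step 6): P = [1, 4, 5] / [2] / [3] / [8];  Q = [1, 2, 5] / [3] / [4] / [6]
  Insert 6 (step 7): P = [1, 4, 5, 6] / [2] / [3] / [8];  Q = [1, 2, 5, 7] / [3] / [4] / [6]
  Insert 7 (step 8): P = [1, 4, 5, 6, 7] / [2] / [3] / [8];  Q = [1, 2, 5, 7, 8] / [3] / [4] / [6]
Final shape: (5, 1, 1, 1).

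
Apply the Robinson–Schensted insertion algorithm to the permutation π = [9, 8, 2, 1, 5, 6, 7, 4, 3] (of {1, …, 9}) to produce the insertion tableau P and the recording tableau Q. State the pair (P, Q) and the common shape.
P = [1, 3, 6, 7] / [2, 4] / [5] / [8] / [9];  Q = [1, 5, 6, 7] / [2, 8] / [3] / [4] / [9];  common shape = (4, 2, 1, 1, 1)

Row-insert the values π_1, π_2, … into P one at a time, bumping the leftmost entry strictly greater than the inserted value down to the next row. The recording tableau Q records, in position (i, j), the step at which that cell was added to P.
  Insert 9 (step 1): P = [9];  Q = [1]
  Insert 8 (step 2): P = [8] / [9];  Q = [1] / [2]
  Insert 2 (step 3): P = [2] / [8] / [9];  Q = [1] / [2] / [3]
  Insert 1 (step 4): P = [1] / [2] / [8] / [9];  Q = [1] / [2] / [3] / [4]
  Insert 5 (step 5): P = [1, 5] / [2] / [8] / [9];  Q = [1, 5] / [2] / [3] / [4]
  Insert 6 (step 6): P = [1, 5, 6] / [2] / [8] / [9];  Q = [1, 5, 6] / [2] / [3] / [4]
  Insert 7 (step 7): P = [1, 5, 6, 7] / [2] / [8] / [9];  Q = [1, 5, 6, 7] / [2] / [3] / [4]
  Insert 4 (step 8): P = [1, 4, 6, 7] / [2, 5] / [8] / [9];  Q = [1, 5, 6, 7] / [2, 8] / [3] / [4]
  Insert 3 (step 9): P = [1, 3, 6, 7] / [2, 4] / [5] / [8] / [9];  Q = [1, 5, 6, 7] / [2, 8] / [3] / [4] / [9]
Final shape: (4, 2, 1, 1, 1).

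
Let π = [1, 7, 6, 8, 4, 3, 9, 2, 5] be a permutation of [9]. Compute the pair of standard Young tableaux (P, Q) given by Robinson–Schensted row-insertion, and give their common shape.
P = [1, 2, 5, 9] / [3, 8] / [4] / [6] / [7];  Q = [1, 2, 4, 7] / [3, 9] / [5] / [6] / [8];  common shape = (4, 2, 1, 1, 1)

Row-insert the values π_1, π_2, … into P one at a time, bumping the leftmost entry strictly greater than the inserted value down to the next row. The recording tableau Q records, in position (i, j), the step at which that cell was added to P.
  Insert 1 (step 1): P = [1];  Q = [1]
  Insert 7 (step 2): P = [1, 7];  Q = [1, 2]
  Insert 6 (step 3): P = [1, 6] / [7];  Q = [1, 2] / [3]
  Insert 8 (step 4): P = [1, 6, 8] / [7];  Q = [1, 2, 4] / [3]
  Insert 4 (step 5): P = [1, 4, 8] / [6] / [7];  Q = [1, 2, 4] / [3] / [5]
  Insert 3 (step 6): P = [1, 3, 8] / [4] / [6] / [7];  Q = [1, 2, 4] / [3] / [5] / [6]
  Insert 9 (step 7): P = [1, 3, 8, 9] / [4] / [6] / [7];  Q = [1, 2, 4, 7] / [3] / [5] / [6]
  Insert 2 (step 8): P = [1, 2, 8, 9] / [3] / [4] / [6] / [7];  Q = [1, 2, 4, 7] / [3] / [5] / [6] / [8]
  Insert 5 (step 9): P = [1, 2, 5, 9] / [3, 8] / [4] / [6] / [7];  Q = [1, 2, 4, 7] / [3, 9] / [5] / [6] / [8]
Final shape: (4, 2, 1, 1, 1).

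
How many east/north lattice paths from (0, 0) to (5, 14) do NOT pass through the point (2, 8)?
Number of paths = 7848

Total paths from (0, 0) to (5, 14): C(19, 5) = 11628. Paths through (2, 8): (paths (0, 0) → (2, 8)) × (paths (2, 8) → (5, 14)) = C(10, 2) · C(9, 3) = 45 · 84 = 3780. Avoidance count = 11628 − 3780 = 7848.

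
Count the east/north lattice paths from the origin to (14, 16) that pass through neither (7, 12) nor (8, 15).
Number of paths = 126773301

Inclusion–exclusion. Total paths: C(30, 14) = 145422675. Through P₁: C(19, 7)·C(11, 7) = 16628040. Through P₂: C(23, 8)·C(7, 6) = 3432198. Since P₁ is strictly southwest of P₂, a monotone path through both must visit P₁ then P₂; paths through both = C(19, 7)·C(4, 1)·C(7, 6) = 1410864. Avoid both = 145422675 − 16628040 − 3432198 + 1410864 = 126773301.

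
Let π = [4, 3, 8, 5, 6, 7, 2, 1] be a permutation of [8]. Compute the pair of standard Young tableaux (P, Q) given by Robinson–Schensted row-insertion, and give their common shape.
P = [1, 5, 6, 7] / [2, 8] / [3] / [4];  Q = [1, 3, 5, 6] / [2, 4] / [7] / [8];  common shape = (4, 2, 1, 1)

Row-insert the values π_1, π_2, … into P one at a time, bumping the leftmost entry strictly greater than the inserted value down to the next row. The recording tableau Q records, in position (i, j), the step at which that cell was added to P.
  Insert 4 (step 1): P = [4];  Q = [1]
  Insert 3 (step 2): P = [3] / [4];  Q = [1] / [2]
  Insert 8 (step 3): P = [3, 8] / [4];  Q = [1, 3] / [2]
  Insert 5 (step 4): P = [3, 5] / [4, 8];  Q = [1, 3] / [2, 4]
  Insert 6 (step 5): P = [3, 5, 6] / [4, 8];  Q = [1, 3, 5] / [2, 4]
  Insert 7 (step 6): P = [3, 5, 6, 7] / [4, 8];  Q = [1, 3, 5, 6] / [2, 4]
  Insert 2 (step 7): P = [2, 5, 6, 7] / [3, 8] / [4];  Q = [1, 3, 5, 6] / [2, 4] / [7]
  Insert 1 (step 8): P = [1, 5, 6, 7] / [2, 8] / [3] / [4];  Q = [1, 3, 5, 6] / [2, 4] / [7] / [8]
Final shape: (4, 2, 1, 1).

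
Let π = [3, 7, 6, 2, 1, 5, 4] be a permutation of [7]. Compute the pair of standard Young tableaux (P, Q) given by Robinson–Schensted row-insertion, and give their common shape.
P = [1, 4] / [2, 5] / [3, 6] / [7];  Q = [1, 2] / [3, 6] / [4, 7] / [5];  common shape = (2, 2, 2, 1)

Row-insert the values π_1, π_2, … into P one at a time, bumping the leftmost entry strictly greater than the inserted value down to the next row. The recording tableau Q records, in position (i, j), the step at which that cell was added to P.
  Insert 3 (step 1): P = [3];  Q = [1]
  Insert 7 (step 2): P = [3, 7];  Q = [1, 2]
  Insert 6 (step 3): P = [3, 6] / [7];  Q = [1, 2] / [3]
  Insert 2 (step 4): P = [2, 6] / [3] / [7];  Q = [1, 2] / [3] / [4]
  Insert 1 (step 5): P = [1, 6] / [2] / [3] / [7];  Q = [1, 2] / [3] / [4] / [5]
  Insert 5 (step 6): P = [1, 5] / [2, 6] / [3] / [7];  Q = [1, 2] / [3, 6] / [4] / [5]
  Insert 4 (step 7): P = [1, 4] / [2, 5] / [3, 6] / [7];  Q = [1, 2] / [3, 6] / [4, 7] / [5]
Final shape: (2, 2, 2, 1).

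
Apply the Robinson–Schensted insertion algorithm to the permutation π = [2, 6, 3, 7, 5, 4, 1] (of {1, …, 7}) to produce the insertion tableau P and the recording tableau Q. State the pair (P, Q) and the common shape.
P = [1, 3, 4] / [2, 7] / [5] / [6];  Q = [1, 2, 4] / [3, 5] / [6] / [7];  common shape = (3, 2, 1, 1)

Row-insert the values π_1, π_2, … into P one at a time, bumping the leftmost entry strictly greater than the inserted value down to the next row. The recording tableau Q records, in position (i, j), the step at which that cell was added to P.
  Insert 2 (step 1): P = [2];  Q = [1]
  Insert 6 (step 2): P = [2, 6];  Q = [1, 2]
  Insert 3 (step 3): P = [2, 3] / [6];  Q = [1, 2] / [3]
  Insert 7 (step 4): P = [2, 3, 7] / [6];  Q = [1, 2, 4] / [3]
  Insert 5 (step 5): P = [2, 3, 5] / [6, 7];  Q = [1, 2, 4] / [3, 5]
  Insert 4 (step 6): P = [2, 3, 4] / [5, 7] / [6];  Q = [1, 2, 4] / [3, 5] / [6]
  Insert 1 (step 7): P = [1, 3, 4] / [2, 7] / [5] / [6];  Q = [1, 2, 4] / [3, 5] / [6] / [7]
Final shape: (3, 2, 1, 1).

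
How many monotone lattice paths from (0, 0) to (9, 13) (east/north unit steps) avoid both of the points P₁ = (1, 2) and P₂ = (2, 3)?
Number of paths = 192882

Inclusion–exclusion. Total paths: C(22, 9) = 497420. Through P₁: C(3, 1)·C(19, 8) = 226746. Through P₂: C(5, 2)·C(17, 7) = 194480. Since P₁ is strictly southwest of P₂, a monotone path through both must visit P₁ then P₂; paths through both = C(3, 1)·C(2, 1)·C(17, 7) = 116688. Avoid both = 497420 − 226746 − 194480 + 116688 = 192882.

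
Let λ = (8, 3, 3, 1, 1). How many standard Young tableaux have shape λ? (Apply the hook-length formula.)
# SYT of shape (8, 3, 3, 1, 1) = 280280

Hook-length formula: f^λ = n! / Π hook(c), product over all cells c of the Young diagram. For λ = (8, 3, 3, 1, 1), n = 16 boxes. Hook lengths by row (left-to-right, top-to-bottom): [12, 9, 8, 5, 4, 3, 2, 1]; [6, 3, 2]; [5, 2, 1]; [2]; [1]. Product of hooks = 74649600. So f^λ = 16! / 74649600 = 20922789888000 / 74649600 = 280280.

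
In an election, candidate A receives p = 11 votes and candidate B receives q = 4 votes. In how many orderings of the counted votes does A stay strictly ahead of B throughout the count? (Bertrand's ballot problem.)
Strict-lead orderings = 637

Total orderings of the 15 votes with 11 for A: C(15, 11) = 1365. By the Bertrand ballot formula (Cycle Lemma / reflection principle), the number of orderings in which A is strictly ahead of B throughout is (p − q)/(p + q) · C(p + q, p) = (11 − 4)/(11 + 4) · 1365 = 637.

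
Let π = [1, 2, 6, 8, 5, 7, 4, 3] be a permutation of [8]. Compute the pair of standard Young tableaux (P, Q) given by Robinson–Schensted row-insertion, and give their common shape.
P = [1, 2, 3, 7] / [4, 8] / [5] / [6];  Q = [1, 2, 3, 4] / [5, 6] / [7] / [8];  common shape = (4, 2, 1, 1)

Row-insert the values π_1, π_2, … into P one at a time, bumping the leftmost entry strictly greater than the inserted value down to the next row. The recording tableau Q records, in position (i, j), the step at which that cell was added to P.
  Insert 1 (step 1): P = [1];  Q = [1]
  Insert 2 (step 2): P = [1, 2];  Q = [1, 2]
  Insert 6 (step 3): P = [1, 2, 6];  Q = [1, 2, 3]
  Insert 8 (step 4): P = [1, 2, 6, 8];  Q = [1, 2, 3, 4]
  Insert 5 (step 5): P = [1, 2, 5, 8] / [6];  Q = [1, 2, 3, 4] / [5]
  Insert 7 (step 6): P = [1, 2, 5, 7] / [6, 8];  Q = [1, 2, 3, 4] / [5, 6]
  Insert 4 (step 7): P = [1, 2, 4, 7] / [5, 8] / [6];  Q = [1, 2, 3, 4] / [5, 6] / [7]
  Insert 3 (step 8): P = [1, 2, 3, 7] / [4, 8] / [5] / [6];  Q = [1, 2, 3, 4] / [5, 6] / [7] / [8]
Final shape: (4, 2, 1, 1).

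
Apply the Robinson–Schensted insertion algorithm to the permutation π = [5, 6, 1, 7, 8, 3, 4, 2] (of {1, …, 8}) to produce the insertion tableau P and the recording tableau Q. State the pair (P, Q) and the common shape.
P = [1, 2, 4, 8] / [3, 6, 7] / [5];  Q = [1, 2, 4, 5] / [3, 6, 7] / [8];  common shape = (4, 3, 1)

Row-insert the values π_1, π_2, … into P one at a time, bumping the leftmost entry strictly greater than the inserted value down to the next row. The recording tableau Q records, in position (i, j), the step at which that cell was added to P.
  Insert 5 (step 1): P = [5];  Q = [1]
  Insert 6 (step 2): P = [5, 6];  Q = [1, 2]
  Insert 1 (step 3): P = [1, 6] / [5];  Q = [1, 2] / [3]
  Insert 7 (step 4): P = [1, 6, 7] / [5];  Q = [1, 2, 4] / [3]
  Insert 8 (step 5): P = [1, 6, 7, 8] / [5];  Q = [1, 2, 4, 5] / [3]
  Insert 3 (step 6): P = [1, 3, 7, 8] / [5, 6];  Q = [1, 2, 4, 5] / [3, 6]
  Insert 4 (step 7): P = [1, 3, 4, 8] / [5, 6, 7];  Q = [1, 2, 4, 5] / [3, 6, 7]
  Insert 2 (step 8): P = [1, 2, 4, 8] / [3, 6, 7] / [5];  Q = [1, 2, 4, 5] / [3, 6, 7] / [8]
Final shape: (4, 3, 1).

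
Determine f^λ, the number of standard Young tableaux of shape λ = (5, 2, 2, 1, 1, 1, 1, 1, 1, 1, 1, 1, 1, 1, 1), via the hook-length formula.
# SYT of shape (5, 2, 2, 1, 1, 1, 1, 1, 1, 1, 1, 1, 1, 1, 1) = 371280

Hook-length formula: f^λ = n! / Π hook(c), product over all cells c of the Young diagram. For λ = (5, 2, 2, 1, 1, 1, 1, 1, 1, 1, 1, 1, 1, 1, 1), n = 21 boxes. Hook lengths by row (left-to-right, top-to-bottom): [19, 6, 3, 2, 1]; [15, 2]; [14, 1]; [12]; [11]; [10]; [9]; [8]; [7]; [6]; [5]; [4]; [3]; [2]; [1]. Product of hooks = 137607579648000. So f^λ = 21! / 137607579648000 = 51090942171709440000 / 137607579648000 = 371280.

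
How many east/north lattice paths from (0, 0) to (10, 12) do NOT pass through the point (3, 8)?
Number of paths = 592196

Total paths from (0, 0) to (10, 12): C(22, 10) = 646646. Paths through (3, 8): (paths (0, 0) → (3, 8)) × (paths (3, 8) → (10, 12)) = C(11, 3) · C(11, 7) = 165 · 330 = 54450. Avoidance count = 646646 − 54450 = 592196.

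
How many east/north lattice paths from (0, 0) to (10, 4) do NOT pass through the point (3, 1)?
Number of paths = 521

Total paths from (0, 0) to (10, 4): C(14, 10) = 1001. Paths through (3, 1): (paths (0, 0) → (3, 1)) × (paths (3, 1) → (10, 4)) = C(4, 3) · C(10, 7) = 4 · 120 = 480. Avoidance count = 1001 − 480 = 521.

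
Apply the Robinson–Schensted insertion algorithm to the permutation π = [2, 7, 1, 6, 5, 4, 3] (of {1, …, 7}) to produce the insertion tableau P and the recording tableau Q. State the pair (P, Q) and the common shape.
P = [1, 3] / [2, 4] / [5] / [6] / [7];  Q = [1, 2] / [3, 4] / [5] / [6] / [7];  common shape = (2, 2, 1, 1, 1)

Row-insert the values π_1, π_2, … into P one at a time, bumping the leftmost entry strictly greater than the inserted value down to the next row. The recording tableau Q records, in position (i, j), the step at which that cell was added to P.
  Insert 2 (step 1): P = [2];  Q = [1]
  Insert 7 (step 2): P = [2, 7];  Q = [1, 2]
  Insert 1 (step 3): P = [1, 7] / [2];  Q = [1, 2] / [3]
  Insert 6 (step 4): P = [1, 6] / [2, 7];  Q = [1, 2] / [3, 4]
  Insert 5 (step 5): P = [1, 5] / [2, 6] / [7];  Q = [1, 2] / [3, 4] / [5]
  Insert 4 (step 6): P = [1, 4] / [2, 5] / [6] / [7];  Q = [1, 2] / [3, 4] / [5] / [6]
  Insert 3 (step 7): P = [1, 3] / [2, 4] / [5] / [6] / [7];  Q = [1, 2] / [3, 4] / [5] / [6] / [7]
Final shape: (2, 2, 1, 1, 1).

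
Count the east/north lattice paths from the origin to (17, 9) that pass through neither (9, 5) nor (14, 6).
Number of paths = 1598600

Inclusion–exclusion. Total paths: C(26, 17) = 3124550. Through P₁: C(14, 9)·C(12, 8) = 990990. Through P₂: C(20, 14)·C(6, 3) = 775200. Since P₁ is strictly southwest of P₂, a monotone path through both must visit P₁ then P₂; paths through both = C(14, 9)·C(6, 5)·C(6, 3) = 240240. Avoid both = 3124550 − 990990 − 775200 + 240240 = 1598600.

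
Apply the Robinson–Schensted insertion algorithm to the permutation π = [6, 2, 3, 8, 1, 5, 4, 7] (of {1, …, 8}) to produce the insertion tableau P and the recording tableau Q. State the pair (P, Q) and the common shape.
P = [1, 3, 4, 7] / [2, 5] / [6, 8];  Q = [1, 3, 4, 8] / [2, 6] / [5, 7];  common shape = (4, 2, 2)

Row-insert the values π_1, π_2, … into P one at a time, bumping the leftmost entry strictly greater than the inserted value down to the next row. The recording tableau Q records, in position (i, j), the step at which that cell was added to P.
  Insert 6 (step 1): P = [6];  Q = [1]
  Insert 2 (step 2): P = [2] / [6];  Q = [1] / [2]
  Insert 3 (step 3): P = [2, 3] / [6];  Q = [1, 3] / [2]
  Insert 8 (step 4): P = [2, 3, 8] / [6];  Q = [1, 3, 4] / [2]
  Insert 1 (step 5): P = [1, 3, 8] / [2] / [6];  Q = [1, 3, 4] / [2] / [5]
  Insert 5 (step 6): P = [1, 3, 5] / [2, 8] / [6];  Q = [1, 3, 4] / [2, 6] / [5]
  Insert 4 (step 7): P = [1, 3, 4] / [2, 5] / [6, 8];  Q = [1, 3, 4] / [2, 6] / [5, 7]
  Insert 7 (step 8): P = [1, 3, 4, 7] / [2, 5] / [6, 8];  Q = [1, 3, 4, 8] / [2, 6] / [5, 7]
Final shape: (4, 2, 2).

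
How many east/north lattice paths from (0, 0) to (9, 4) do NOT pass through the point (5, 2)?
Number of paths = 400

Total paths from (0, 0) to (9, 4): C(13, 9) = 715. Paths through (5, 2): (paths (0, 0) → (5, 2)) × (paths (5, 2) → (9, 4)) = C(7, 5) · C(6, 4) = 21 · 15 = 315. Avoidance count = 715 − 315 = 400.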